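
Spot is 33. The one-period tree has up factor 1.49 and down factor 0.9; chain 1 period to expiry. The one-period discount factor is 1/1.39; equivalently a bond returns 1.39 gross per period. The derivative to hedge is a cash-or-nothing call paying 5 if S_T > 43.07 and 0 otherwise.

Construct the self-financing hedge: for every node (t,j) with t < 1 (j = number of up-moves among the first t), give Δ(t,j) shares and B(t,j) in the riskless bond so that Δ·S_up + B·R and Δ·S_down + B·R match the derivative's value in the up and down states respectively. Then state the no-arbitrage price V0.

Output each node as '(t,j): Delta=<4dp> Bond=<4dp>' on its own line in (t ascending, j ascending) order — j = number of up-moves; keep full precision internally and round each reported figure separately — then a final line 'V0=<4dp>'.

The replicating-portfolio and risk-neutral prices coincide; use p* = (1.39−0.9)/(1.49−0.9) = 0.8305 for the latter.
Terminal values V(1,·): V(1,0)=0.0000, V(1,1)=5.0000
(0,0): S=33.0000. Δ = (V_up−V_dn)/(S_up−S_dn) = (5.0000−0.0000)/(49.1700−29.7000) = 0.2568. V = [p*·5.0000 + (1−p*)·0.0000]/1.39 = 2.9874. B = V − Δ·S = -5.4871.
Check: Δ(0,0)·S0 + B(0,0) = 2.9874 = V0.

(0,0): Delta=0.2568 Bond=-5.4871
V0=2.9874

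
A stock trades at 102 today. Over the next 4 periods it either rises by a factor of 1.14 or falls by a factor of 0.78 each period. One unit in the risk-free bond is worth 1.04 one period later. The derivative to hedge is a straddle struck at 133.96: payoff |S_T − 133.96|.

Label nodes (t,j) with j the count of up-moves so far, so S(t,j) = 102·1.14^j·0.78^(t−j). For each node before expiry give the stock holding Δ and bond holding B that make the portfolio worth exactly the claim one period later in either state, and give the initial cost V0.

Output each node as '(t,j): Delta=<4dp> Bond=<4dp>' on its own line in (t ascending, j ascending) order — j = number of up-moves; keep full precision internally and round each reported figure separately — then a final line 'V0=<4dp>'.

The replicating-portfolio and risk-neutral prices coincide; use p* = (1.04−0.78)/(1.14−0.78) = 0.7222 for the latter.
At expiry t=4: V(4,0)=96.2046, V(4,1)=78.7791, V(4,2)=53.3110, V(4,3)=16.0884, V(4,4)=38.3139
Node (3,0) S=48.4043: V=(p*·78.7791+(1−p*)·96.2046)/1.04=80.4034; Δ=(78.7791−96.2046)/(55.1809−37.7554)=-1.0000; B=V−Δ·S=128.8077
Node (3,1) S=70.7448: V=(p*·53.3110+(1−p*)·78.7791)/1.04=58.0629; Δ=(53.3110−78.7791)/(80.6490−55.1809)=-1.0000; B=V−Δ·S=128.8077
Node (3,2) S=103.3962: V=(p*·16.0884+(1−p*)·53.3110)/1.04=25.4115; Δ=(16.0884−53.3110)/(117.8716−80.6490)=-1.0000; B=V−Δ·S=128.8077
Node (3,3) S=151.1175: V=(p*·38.3139+(1−p*)·16.0884)/1.04=30.9040; Δ=(38.3139−16.0884)/(172.2739−117.8716)=0.4085; B=V−Δ·S=-30.8337
Node (2,0) S=62.0568: V=(p*·58.0629+(1−p*)·80.4034)/1.04=61.7968; Δ=(58.0629−80.4034)/(70.7448−48.4043)=-1.0000; B=V−Δ·S=123.8536
Node (2,1) S=90.6984: V=(p*·25.4115+(1−p*)·58.0629)/1.04=33.1552; Δ=(25.4115−58.0629)/(103.3962−70.7448)=-1.0000; B=V−Δ·S=123.8536
Node (2,2) S=132.5592: V=(p*·30.9040+(1−p*)·25.4115)/1.04=28.2484; Δ=(30.9040−25.4115)/(151.1175−103.3962)=0.1151; B=V−Δ·S=12.9915
Node (1,0) S=79.5600: V=(p*·33.1552+(1−p*)·61.7968)/1.04=39.5300; Δ=(33.1552−61.7968)/(90.6984−62.0568)=-1.0000; B=V−Δ·S=119.0900
Node (1,1) S=116.2800: V=(p*·28.2484+(1−p*)·33.1552)/1.04=28.4725; Δ=(28.2484−33.1552)/(132.5592−90.6984)=-0.1172; B=V−Δ·S=42.1024
Node (0,0) S=102.0000: V=(p*·28.4725+(1−p*)·39.5300)/1.04=30.3308; Δ=(28.4725−39.5300)/(116.2800−79.5600)=-0.3011; B=V−Δ·S=61.0460
Root portfolio cost Δ·102+B reproduces V0=30.3308.

(0,0): Delta=-0.3011 Bond=61.0460
(1,0): Delta=-1.0000 Bond=119.0900
(1,1): Delta=-0.1172 Bond=42.1024
(2,0): Delta=-1.0000 Bond=123.8536
(2,1): Delta=-1.0000 Bond=123.8536
(2,2): Delta=0.1151 Bond=12.9915
(3,0): Delta=-1.0000 Bond=128.8077
(3,1): Delta=-1.0000 Bond=128.8077
(3,2): Delta=-1.0000 Bond=128.8077
(3,3): Delta=0.4085 Bond=-30.8337
V0=30.3308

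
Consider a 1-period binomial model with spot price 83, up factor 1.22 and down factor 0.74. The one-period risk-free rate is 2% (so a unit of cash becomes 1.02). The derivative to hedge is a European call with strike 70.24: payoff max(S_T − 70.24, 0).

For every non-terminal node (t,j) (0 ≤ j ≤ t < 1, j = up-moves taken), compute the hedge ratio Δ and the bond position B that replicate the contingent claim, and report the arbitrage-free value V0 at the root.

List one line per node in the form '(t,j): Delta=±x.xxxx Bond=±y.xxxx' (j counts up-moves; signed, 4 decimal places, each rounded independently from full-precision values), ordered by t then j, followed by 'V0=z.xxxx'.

(0,0): Delta=0.7786 Bond=-46.8848
V0=17.7402

Since d<R<u, set p* = (R−d)/(u−d) = 0.5833; price each node as the discounted p*-expectation of its children.
Payoff layer (t=1): V(1,0)=0.0000, V(1,1)=31.0200
  t=0,j=0: stock 83.0000 → up 101.2600 (V=31.0200), down 61.4200 (V=0.0000). Price 17.7402; hedge Δ=0.7786, bond B=-46.8848.
The time-0 hedge costs 17.7402, which is the no-arbitrage price.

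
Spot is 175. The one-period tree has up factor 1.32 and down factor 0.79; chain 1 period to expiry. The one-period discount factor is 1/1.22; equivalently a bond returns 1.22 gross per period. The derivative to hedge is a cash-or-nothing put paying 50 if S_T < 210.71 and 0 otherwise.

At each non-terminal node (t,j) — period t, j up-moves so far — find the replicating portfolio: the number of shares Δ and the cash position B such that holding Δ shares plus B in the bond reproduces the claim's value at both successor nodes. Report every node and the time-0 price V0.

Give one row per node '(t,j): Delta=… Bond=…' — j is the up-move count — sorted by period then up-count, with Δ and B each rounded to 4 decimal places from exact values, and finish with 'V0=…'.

Since d<R<u, set p* = (R−d)/(u−d) = 0.8113; price each node as the discounted p*-expectation of its children.
Terminal values V(1,·): V(1,0)=50.0000, V(1,1)=0.0000
  t=0,j=0: stock 175.0000 → up 231.0000 (V=0.0000), down 138.2500 (V=50.0000). Price 7.7328; hedge Δ=-0.5391, bond B=102.0724.
The time-0 hedge costs 7.7328, which is the no-arbitrage price.

(0,0): Delta=-0.5391 Bond=102.0724
V0=7.7328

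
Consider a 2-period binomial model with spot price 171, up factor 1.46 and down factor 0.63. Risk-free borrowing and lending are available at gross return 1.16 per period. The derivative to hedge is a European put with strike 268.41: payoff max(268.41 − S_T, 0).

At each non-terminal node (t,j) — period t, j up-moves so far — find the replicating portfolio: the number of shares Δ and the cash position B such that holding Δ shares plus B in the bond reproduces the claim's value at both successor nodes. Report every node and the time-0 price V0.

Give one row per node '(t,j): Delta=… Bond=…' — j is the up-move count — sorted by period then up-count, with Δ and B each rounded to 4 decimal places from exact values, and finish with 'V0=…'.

Under the risk-neutral measure, an up-move has probability p* = (R−d)/(u−d) = 0.6386 and values discount at R = 1.16.
Payoff layer (t=2): V(2,0)=200.5401, V(2,1)=111.1242, V(2,2)=0.0000
  t=1,j=0: stock 107.7300 → up 157.2858 (V=111.1242), down 67.8699 (V=200.5401). Price 123.6579; hedge Δ=-1.0000, bond B=231.3879.
  t=1,j=1: stock 249.6600 → up 364.5036 (V=0.0000), down 157.2858 (V=111.1242). Price 34.6253; hedge Δ=-0.5363, bond B=168.5099.
  t=0,j=0: stock 171.0000 → up 249.6600 (V=34.6253), down 107.7300 (V=123.6579). Price 57.5912; hedge Δ=-0.6273, bond B=164.8594.
Check: Δ(0,0)·S0 + B(0,0) = 57.5912 = V0.

(0,0): Delta=-0.6273 Bond=164.8594
(1,0): Delta=-1.0000 Bond=231.3879
(1,1): Delta=-0.5363 Bond=168.5099
V0=57.5912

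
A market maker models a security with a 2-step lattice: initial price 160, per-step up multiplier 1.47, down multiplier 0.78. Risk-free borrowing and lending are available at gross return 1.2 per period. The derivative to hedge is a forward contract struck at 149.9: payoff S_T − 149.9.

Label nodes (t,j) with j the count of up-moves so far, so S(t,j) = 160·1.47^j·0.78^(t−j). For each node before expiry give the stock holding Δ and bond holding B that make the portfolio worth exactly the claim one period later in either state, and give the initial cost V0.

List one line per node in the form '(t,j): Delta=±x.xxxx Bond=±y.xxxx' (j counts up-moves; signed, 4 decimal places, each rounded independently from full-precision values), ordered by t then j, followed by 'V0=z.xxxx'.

(0,0): Delta=1.0000 Bond=-104.0972
(1,0): Delta=1.0000 Bond=-124.9167
(1,1): Delta=1.0000 Bond=-124.9167
V0=55.9028

Since d<R<u, set p* = (R−d)/(u−d) = 0.6087; price each node as the discounted p*-expectation of its children.
Terminal values V(2,·): V(2,0)=-52.5560, V(2,1)=33.5560, V(2,2)=195.8440
Node (1,0) S=124.8000: V=(p*·33.5560+(1−p*)·-52.5560)/1.2=-0.1167; Δ=(33.5560−-52.5560)/(183.4560−97.3440)=1.0000; B=V−Δ·S=-124.9167
Node (1,1) S=235.2000: V=(p*·195.8440+(1−p*)·33.5560)/1.2=110.2833; Δ=(195.8440−33.5560)/(345.7440−183.4560)=1.0000; B=V−Δ·S=-124.9167
Node (0,0) S=160.0000: V=(p*·110.2833+(1−p*)·-0.1167)/1.2=55.9028; Δ=(110.2833−-0.1167)/(235.2000−124.8000)=1.0000; B=V−Δ·S=-104.0972
The time-0 hedge costs 55.9028, which is the no-arbitrage price.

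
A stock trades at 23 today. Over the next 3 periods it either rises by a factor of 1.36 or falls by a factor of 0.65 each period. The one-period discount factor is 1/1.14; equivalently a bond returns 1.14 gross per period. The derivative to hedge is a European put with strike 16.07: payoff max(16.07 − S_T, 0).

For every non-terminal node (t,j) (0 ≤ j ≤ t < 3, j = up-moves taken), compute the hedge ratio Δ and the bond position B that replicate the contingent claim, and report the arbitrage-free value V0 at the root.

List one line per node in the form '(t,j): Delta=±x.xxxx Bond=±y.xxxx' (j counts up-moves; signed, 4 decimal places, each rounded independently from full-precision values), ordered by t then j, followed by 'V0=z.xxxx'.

(0,0): Delta=-0.0887 Bond=2.6197
(1,0): Delta=-0.3395 Bond=6.7348
(1,1): Delta=-0.0349 Bond=1.3035
(2,0): Delta=-1.0000 Bond=14.0965
(2,1): Delta=-0.1977 Bond=4.7958
(2,2): Delta=0.0000 Bond=0.0000
V0=0.5788

Under the risk-neutral measure, an up-move has probability p* = (R−d)/(u−d) = 0.6901 and values discount at R = 1.14.
Terminal payoffs: V(3,0)=9.7536, V(3,1)=2.8542, V(3,2)=0.0000, V(3,3)=0.0000
(2,0): S=9.7175. Δ = (V_up−V_dn)/(S_up−S_dn) = (2.8542−9.7536)/(13.2158−6.3164) = -1.0000. V = [p*·2.8542 + (1−p*)·9.7536]/1.14 = 4.3790. B = V − Δ·S = 14.0965.
(2,1): S=20.3320. Δ = (V_up−V_dn)/(S_up−S_dn) = (0.0000−2.8542)/(27.6515−13.2158) = -0.1977. V = [p*·0.0000 + (1−p*)·2.8542]/1.14 = 0.7758. B = V − Δ·S = 4.7958.
(2,2): S=42.5408. Δ = (V_up−V_dn)/(S_up−S_dn) = (0.0000−0.0000)/(57.8555−27.6515) = 0.0000. V = [p*·0.0000 + (1−p*)·0.0000]/1.14 = 0.0000. B = V − Δ·S = 0.0000.
(1,0): S=14.9500. Δ = (V_up−V_dn)/(S_up−S_dn) = (0.7758−4.3790)/(20.3320−9.7175) = -0.3395. V = [p*·0.7758 + (1−p*)·4.3790]/1.14 = 1.6599. B = V − Δ·S = 6.7348.
(1,1): S=31.2800. Δ = (V_up−V_dn)/(S_up−S_dn) = (0.0000−0.7758)/(42.5408−20.3320) = -0.0349. V = [p*·0.0000 + (1−p*)·0.7758]/1.14 = 0.2109. B = V − Δ·S = 1.3035.
(0,0): S=23.0000. Δ = (V_up−V_dn)/(S_up−S_dn) = (0.2109−1.6599)/(31.2800−14.9500) = -0.0887. V = [p*·0.2109 + (1−p*)·1.6599]/1.14 = 0.5788. B = V − Δ·S = 2.6197.
Check: Δ(0,0)·S0 + B(0,0) = 0.5788 = V0.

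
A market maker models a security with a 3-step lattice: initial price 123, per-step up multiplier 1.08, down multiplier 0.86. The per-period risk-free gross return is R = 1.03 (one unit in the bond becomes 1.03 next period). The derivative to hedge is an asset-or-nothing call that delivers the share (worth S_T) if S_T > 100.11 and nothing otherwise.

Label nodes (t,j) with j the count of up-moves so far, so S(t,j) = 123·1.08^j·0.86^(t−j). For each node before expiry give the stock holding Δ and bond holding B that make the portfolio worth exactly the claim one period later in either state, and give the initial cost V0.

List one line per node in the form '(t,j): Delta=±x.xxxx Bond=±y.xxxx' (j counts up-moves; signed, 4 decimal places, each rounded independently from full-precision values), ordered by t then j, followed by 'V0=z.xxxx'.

(0,0): Delta=2.1661 Bond=-155.0311
(1,0): Delta=3.9775 Bond=-351.3004
(1,1): Delta=1.7418 Bond=-103.3236
(2,0): Delta=0.0000 Bond=0.0000
(2,1): Delta=4.9091 Bond=-468.2628
(2,2): Delta=1.0000 Bond=0.0000
V0=111.3935

Risk-neutral probability p* = (R−d)/(u−d) = (1.03−0.86)/(1.08−0.86) = 0.7727.
Payoff layer (t=3): V(3,0)=0.0000, V(3,1)=0.0000, V(3,2)=123.3818, V(3,3)=154.9446
(2,0): S=90.9708. Δ = (V_up−V_dn)/(S_up−S_dn) = (0.0000−0.0000)/(98.2485−78.2349) = 0.0000. V = [p*·0.0000 + (1−p*)·0.0000]/1.03 = 0.0000. B = V − Δ·S = 0.0000.
(2,1): S=114.2424. Δ = (V_up−V_dn)/(S_up−S_dn) = (123.3818−0.0000)/(123.3818−98.2485) = 4.9091. V = [p*·123.3818 + (1−p*)·0.0000]/1.03 = 92.5636. B = V − Δ·S = -468.2628.
(2,2): S=143.4672. Δ = (V_up−V_dn)/(S_up−S_dn) = (154.9446−123.3818)/(154.9446−123.3818) = 1.0000. V = [p*·154.9446 + (1−p*)·123.3818]/1.03 = 143.4672. B = V − Δ·S = 0.0000.
(1,0): S=105.7800. Δ = (V_up−V_dn)/(S_up−S_dn) = (92.5636−0.0000)/(114.2424−90.9708) = 3.9775. V = [p*·92.5636 + (1−p*)·0.0000]/1.03 = 69.4431. B = V − Δ·S = -351.3004.
(1,1): S=132.8400. Δ = (V_up−V_dn)/(S_up−S_dn) = (143.4672−92.5636)/(143.4672−114.2424) = 1.7418. V = [p*·143.4672 + (1−p*)·92.5636]/1.03 = 128.0565. B = V − Δ·S = -103.3236.
(0,0): S=123.0000. Δ = (V_up−V_dn)/(S_up−S_dn) = (128.0565−69.4431)/(132.8400−105.7800) = 2.1661. V = [p*·128.0565 + (1−p*)·69.4431]/1.03 = 111.3935. B = V − Δ·S = -155.0311.
Root portfolio cost Δ·123+B reproduces V0=111.3935.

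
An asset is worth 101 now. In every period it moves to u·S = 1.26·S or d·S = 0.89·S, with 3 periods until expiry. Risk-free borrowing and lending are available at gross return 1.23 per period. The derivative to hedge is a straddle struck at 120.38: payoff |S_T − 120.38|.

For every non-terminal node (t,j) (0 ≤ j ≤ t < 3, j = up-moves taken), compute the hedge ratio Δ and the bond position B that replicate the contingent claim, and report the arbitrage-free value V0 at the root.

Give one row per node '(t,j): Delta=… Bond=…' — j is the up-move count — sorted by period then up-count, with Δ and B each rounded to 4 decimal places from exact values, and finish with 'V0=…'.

Risk-neutral probability p* = (R−d)/(u−d) = (1.23−0.89)/(1.26−0.89) = 0.9189.
At expiry t=3: V(3,0)=49.1781, V(3,1)=19.5774, V(3,2)=22.3294, V(3,3)=81.6580
  t=2,j=0: stock 80.0021 → up 100.8026 (V=19.5774), down 71.2019 (V=49.1781). Price 17.8678; hedge Δ=-1.0000, bond B=97.8699.
  t=2,j=1: stock 113.2614 → up 142.7094 (V=22.3294), down 100.8026 (V=19.5774). Price 17.9725; hedge Δ=0.0657, bond B=10.5347.
  t=2,j=2: stock 160.3476 → up 202.0380 (V=81.6580), down 142.7094 (V=22.3294). Price 62.4777; hedge Δ=1.0000, bond B=-97.8699.
  t=1,j=0: stock 89.8900 → up 113.2614 (V=17.9725), down 80.0021 (V=17.8678). Price 14.6049; hedge Δ=0.0031, bond B=14.3219.
  t=1,j=1: stock 127.2600 → up 160.3476 (V=62.4777), down 113.2614 (V=17.9725). Price 47.8611; hedge Δ=0.9452, bond B=-72.4231.
  t=0,j=0: stock 101.0000 → up 127.2600 (V=47.8611), down 89.8900 (V=14.6049). Price 36.7192; hedge Δ=0.8899, bond B=-53.1623.
The time-0 hedge costs 36.7192, which is the no-arbitrage price.

(0,0): Delta=0.8899 Bond=-53.1623
(1,0): Delta=0.0031 Bond=14.3219
(1,1): Delta=0.9452 Bond=-72.4231
(2,0): Delta=-1.0000 Bond=97.8699
(2,1): Delta=0.0657 Bond=10.5347
(2,2): Delta=1.0000 Bond=-97.8699
V0=36.7192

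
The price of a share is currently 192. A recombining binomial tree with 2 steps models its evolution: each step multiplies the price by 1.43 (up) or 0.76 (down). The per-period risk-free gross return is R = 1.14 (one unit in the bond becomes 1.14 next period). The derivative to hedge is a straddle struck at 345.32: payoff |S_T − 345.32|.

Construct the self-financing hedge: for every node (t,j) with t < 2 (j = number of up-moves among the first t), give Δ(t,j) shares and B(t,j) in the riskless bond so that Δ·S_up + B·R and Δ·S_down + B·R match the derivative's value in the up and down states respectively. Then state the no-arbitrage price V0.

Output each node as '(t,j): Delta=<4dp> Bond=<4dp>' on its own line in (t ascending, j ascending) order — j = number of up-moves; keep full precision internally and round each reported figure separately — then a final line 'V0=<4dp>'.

Under the risk-neutral measure, an up-move has probability p* = (R−d)/(u−d) = 0.5672 and values discount at R = 1.14.
At expiry t=2: V(2,0)=234.4208, V(2,1)=136.6544, V(2,2)=47.3008
(1,0): S=145.9200. Δ = (V_up−V_dn)/(S_up−S_dn) = (136.6544−234.4208)/(208.6656−110.8992) = -1.0000. V = [p*·136.6544 + (1−p*)·234.4208]/1.14 = 156.9923. B = V − Δ·S = 302.9123.
(1,1): S=274.5600. Δ = (V_up−V_dn)/(S_up−S_dn) = (47.3008−136.6544)/(392.6208−208.6656) = -0.4857. V = [p*·47.3008 + (1−p*)·136.6544]/1.14 = 75.4178. B = V − Δ·S = 208.7813.
(0,0): S=192.0000. Δ = (V_up−V_dn)/(S_up−S_dn) = (75.4178−156.9923)/(274.5600−145.9200) = -0.6341. V = [p*·75.4178 + (1−p*)·156.9923]/1.14 = 97.1282. B = V − Δ·S = 218.8812.
Check: Δ(0,0)·S0 + B(0,0) = 97.1282 = V0.

(0,0): Delta=-0.6341 Bond=218.8812
(1,0): Delta=-1.0000 Bond=302.9123
(1,1): Delta=-0.4857 Bond=208.7813
V0=97.1282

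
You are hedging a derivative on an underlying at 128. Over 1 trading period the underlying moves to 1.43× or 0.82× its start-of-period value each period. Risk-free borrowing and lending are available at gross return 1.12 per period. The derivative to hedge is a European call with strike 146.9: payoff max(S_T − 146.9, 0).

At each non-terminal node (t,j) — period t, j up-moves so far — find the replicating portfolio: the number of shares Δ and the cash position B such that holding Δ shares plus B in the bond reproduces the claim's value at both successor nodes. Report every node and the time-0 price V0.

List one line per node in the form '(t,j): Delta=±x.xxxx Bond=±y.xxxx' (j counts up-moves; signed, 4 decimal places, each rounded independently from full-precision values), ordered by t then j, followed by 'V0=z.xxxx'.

(0,0): Delta=0.4629 Bond=-43.3765
V0=15.8694

Risk-neutral probability p* = (R−d)/(u−d) = (1.12−0.82)/(1.43−0.82) = 0.4918.
Terminal payoffs: V(1,0)=0.0000, V(1,1)=36.1400
Node (0,0) S=128.0000: V=(p*·36.1400+(1−p*)·0.0000)/1.12=15.8694; Δ=(36.1400−0.0000)/(183.0400−104.9600)=0.4629; B=V−Δ·S=-43.3765
Check: Δ(0,0)·S0 + B(0,0) = 15.8694 = V0.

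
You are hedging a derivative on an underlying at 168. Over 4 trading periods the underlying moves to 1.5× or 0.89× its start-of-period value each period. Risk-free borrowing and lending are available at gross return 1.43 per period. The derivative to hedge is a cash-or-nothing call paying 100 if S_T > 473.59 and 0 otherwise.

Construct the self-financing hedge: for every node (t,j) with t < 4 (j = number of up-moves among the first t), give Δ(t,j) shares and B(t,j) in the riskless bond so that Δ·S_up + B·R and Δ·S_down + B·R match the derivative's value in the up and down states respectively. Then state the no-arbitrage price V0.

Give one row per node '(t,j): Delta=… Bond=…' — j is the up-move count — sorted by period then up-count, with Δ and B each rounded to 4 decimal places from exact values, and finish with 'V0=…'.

No-arbitrage ⇒ martingale measure with p* = (R−d)/(u−d) = 0.8852.
Terminal values V(4,·): V(4,0)=0.0000, V(4,1)=0.0000, V(4,2)=0.0000, V(4,3)=100.0000, V(4,4)=100.0000
Node (3,0) S=118.4348: V=(p*·0.0000+(1−p*)·0.0000)/1.43=0.0000; Δ=(0.0000−0.0000)/(177.6522−105.4070)=0.0000; B=V−Δ·S=0.0000
Node (3,1) S=199.6092: V=(p*·0.0000+(1−p*)·0.0000)/1.43=0.0000; Δ=(0.0000−0.0000)/(299.4138−177.6522)=0.0000; B=V−Δ·S=0.0000
Node (3,2) S=336.4200: V=(p*·100.0000+(1−p*)·0.0000)/1.43=61.9053; Δ=(100.0000−0.0000)/(504.6300−299.4138)=0.4873; B=V−Δ·S=-102.0291
Node (3,3) S=567.0000: V=(p*·100.0000+(1−p*)·100.0000)/1.43=69.9301; Δ=(100.0000−100.0000)/(850.5000−504.6300)=0.0000; B=V−Δ·S=69.9301
Node (2,0) S=133.0728: V=(p*·0.0000+(1−p*)·0.0000)/1.43=0.0000; Δ=(0.0000−0.0000)/(199.6092−118.4348)=0.0000; B=V−Δ·S=0.0000
Node (2,1) S=224.2800: V=(p*·61.9053+(1−p*)·0.0000)/1.43=38.3227; Δ=(61.9053−0.0000)/(336.4200−199.6092)=0.4525; B=V−Δ·S=-63.1614
Node (2,2) S=378.0000: V=(p*·69.9301+(1−p*)·61.9053)/1.43=48.2582; Δ=(69.9301−61.9053)/(567.0000−336.4200)=0.0348; B=V−Δ·S=35.1028
Node (1,0) S=149.5200: V=(p*·38.3227+(1−p*)·0.0000)/1.43=23.7238; Δ=(38.3227−0.0000)/(224.2800−133.0728)=0.4202; B=V−Δ·S=-39.1003
Node (1,1) S=252.0000: V=(p*·48.2582+(1−p*)·38.3227)/1.43=32.9497; Δ=(48.2582−38.3227)/(378.0000−224.2800)=0.0646; B=V−Δ·S=16.6620
Node (0,0) S=168.0000: V=(p*·32.9497+(1−p*)·23.7238)/1.43=22.3014; Δ=(32.9497−23.7238)/(252.0000−149.5200)=0.0900; B=V−Δ·S=7.1769
Root portfolio cost Δ·168+B reproduces V0=22.3014.

(0,0): Delta=0.0900 Bond=7.1769
(1,0): Delta=0.4202 Bond=-39.1003
(1,1): Delta=0.0646 Bond=16.6620
(2,0): Delta=0.0000 Bond=0.0000
(2,1): Delta=0.4525 Bond=-63.1614
(2,2): Delta=0.0348 Bond=35.1028
(3,0): Delta=0.0000 Bond=0.0000
(3,1): Delta=0.0000 Bond=0.0000
(3,2): Delta=0.4873 Bond=-102.0291
(3,3): Delta=0.0000 Bond=69.9301
V0=22.3014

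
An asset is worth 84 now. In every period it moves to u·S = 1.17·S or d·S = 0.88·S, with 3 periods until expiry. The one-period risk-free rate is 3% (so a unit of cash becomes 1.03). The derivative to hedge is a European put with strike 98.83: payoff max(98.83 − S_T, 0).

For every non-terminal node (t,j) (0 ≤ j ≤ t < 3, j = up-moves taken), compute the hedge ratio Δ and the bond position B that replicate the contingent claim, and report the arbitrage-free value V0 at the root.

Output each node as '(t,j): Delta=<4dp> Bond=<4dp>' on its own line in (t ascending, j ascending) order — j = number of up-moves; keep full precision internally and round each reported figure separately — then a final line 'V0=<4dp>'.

(0,0): Delta=-0.6092 Bond=62.9747
(1,0): Delta=-0.9447 Bond=89.6666
(1,1): Delta=-0.3737 Bond=41.7147
(2,0): Delta=-1.0000 Bond=95.9515
(2,1): Delta=-0.9059 Bond=89.0013
(2,2): Delta=0.0000 Bond=0.0000
V0=11.8017

Since d<R<u, set p* = (R−d)/(u−d) = 0.5172; price each node as the discounted p*-expectation of its children.
Payoff layer (t=3): V(3,0)=41.5864, V(3,1)=22.7220, V(3,2)=0.0000, V(3,3)=0.0000
(2,0): S=65.0496. Δ = (V_up−V_dn)/(S_up−S_dn) = (22.7220−41.5864)/(76.1080−57.2436) = -1.0000. V = [p*·22.7220 + (1−p*)·41.5864]/1.03 = 30.9019. B = V − Δ·S = 95.9515.
(2,1): S=86.4864. Δ = (V_up−V_dn)/(S_up−S_dn) = (0.0000−22.7220)/(101.1891−76.1080) = -0.9059. V = [p*·0.0000 + (1−p*)·22.7220]/1.03 = 10.6497. B = V − Δ·S = 89.0013.
(2,2): S=114.9876. Δ = (V_up−V_dn)/(S_up−S_dn) = (0.0000−0.0000)/(134.5355−101.1891) = 0.0000. V = [p*·0.0000 + (1−p*)·0.0000]/1.03 = 0.0000. B = V − Δ·S = 0.0000.
(1,0): S=73.9200. Δ = (V_up−V_dn)/(S_up−S_dn) = (10.6497−30.9019)/(86.4864−65.0496) = -0.9447. V = [p*·10.6497 + (1−p*)·30.9019]/1.03 = 19.8317. B = V − Δ·S = 89.6666.
(1,1): S=98.2800. Δ = (V_up−V_dn)/(S_up−S_dn) = (0.0000−10.6497)/(114.9876−86.4864) = -0.3737. V = [p*·0.0000 + (1−p*)·10.6497]/1.03 = 4.9915. B = V − Δ·S = 41.7147.
(0,0): S=84.0000. Δ = (V_up−V_dn)/(S_up−S_dn) = (4.9915−19.8317)/(98.2800−73.9200) = -0.6092. V = [p*·4.9915 + (1−p*)·19.8317]/1.03 = 11.8017. B = V − Δ·S = 62.9747.
Root portfolio cost Δ·84+B reproduces V0=11.8017.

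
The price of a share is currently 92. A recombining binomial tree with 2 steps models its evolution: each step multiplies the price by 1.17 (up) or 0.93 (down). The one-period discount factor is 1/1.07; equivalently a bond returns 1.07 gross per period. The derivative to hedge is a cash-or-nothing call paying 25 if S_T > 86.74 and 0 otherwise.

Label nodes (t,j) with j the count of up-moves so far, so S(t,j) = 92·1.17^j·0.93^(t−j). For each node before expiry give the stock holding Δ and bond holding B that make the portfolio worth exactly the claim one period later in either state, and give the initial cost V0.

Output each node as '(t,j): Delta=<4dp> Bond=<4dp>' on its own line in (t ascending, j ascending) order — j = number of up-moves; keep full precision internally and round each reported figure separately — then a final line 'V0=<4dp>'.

(0,0): Delta=0.4409 Bond=-22.5183
(1,0): Delta=1.2175 Bond=-90.5374
(1,1): Delta=0.0000 Bond=23.3645
V0=18.0450

The replicating-portfolio and risk-neutral prices coincide; use p* = (1.07−0.93)/(1.17−0.93) = 0.5833 for the latter.
Payoff layer (t=2): V(2,0)=0.0000, V(2,1)=25.0000, V(2,2)=25.0000
  t=1,j=0: stock 85.5600 → up 100.1052 (V=25.0000), down 79.5708 (V=0.0000). Price 13.6293; hedge Δ=1.2175, bond B=-90.5374.
  t=1,j=1: stock 107.6400 → up 125.9388 (V=25.0000), down 100.1052 (V=25.0000). Price 23.3645; hedge Δ=0.0000, bond B=23.3645.
  t=0,j=0: stock 92.0000 → up 107.6400 (V=23.3645), down 85.5600 (V=13.6293). Price 18.0450; hedge Δ=0.4409, bond B=-22.5183.
Root portfolio cost Δ·92+B reproduces V0=18.0450.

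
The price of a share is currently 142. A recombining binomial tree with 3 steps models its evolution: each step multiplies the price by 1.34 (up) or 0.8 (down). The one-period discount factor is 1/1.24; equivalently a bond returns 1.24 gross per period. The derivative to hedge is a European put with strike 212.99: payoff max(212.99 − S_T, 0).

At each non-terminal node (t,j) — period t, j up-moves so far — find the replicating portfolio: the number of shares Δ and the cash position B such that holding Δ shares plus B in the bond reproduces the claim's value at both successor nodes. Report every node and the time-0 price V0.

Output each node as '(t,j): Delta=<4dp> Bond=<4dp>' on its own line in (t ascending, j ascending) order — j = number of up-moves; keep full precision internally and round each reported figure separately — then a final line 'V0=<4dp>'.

(0,0): Delta=-0.2754 Bond=45.3287
(1,0): Delta=-1.0000 Bond=138.5211
(1,1): Delta=-0.1771 Bond=37.5000
(2,0): Delta=-1.0000 Bond=171.7661
(2,1): Delta=-1.0000 Bond=171.7661
(2,2): Delta=-0.0654 Bond=18.0304
V0=6.2205

Since d<R<u, set p* = (R−d)/(u−d) = 0.8148; price each node as the discounted p*-expectation of its children.
Terminal values V(3,·): V(3,0)=140.2860, V(3,1)=91.2108, V(3,2)=9.0098, V(3,3)=0.0000
Node (2,0) S=90.8800: V=(p*·91.2108+(1−p*)·140.2860)/1.24=80.8861; Δ=(91.2108−140.2860)/(121.7792−72.7040)=-1.0000; B=V−Δ·S=171.7661
Node (2,1) S=152.2240: V=(p*·9.0098+(1−p*)·91.2108)/1.24=19.5421; Δ=(9.0098−91.2108)/(203.9802−121.7792)=-1.0000; B=V−Δ·S=171.7661
Node (2,2) S=254.9752: V=(p*·0.0000+(1−p*)·9.0098)/1.24=1.3456; Δ=(0.0000−9.0098)/(341.6668−203.9802)=-0.0654; B=V−Δ·S=18.0304
Node (1,0) S=113.6000: V=(p*·19.5421+(1−p*)·80.8861)/1.24=24.9211; Δ=(19.5421−80.8861)/(152.2240−90.8800)=-1.0000; B=V−Δ·S=138.5211
Node (1,1) S=190.2800: V=(p*·1.3456+(1−p*)·19.5421)/1.24=3.8027; Δ=(1.3456−19.5421)/(254.9752−152.2240)=-0.1771; B=V−Δ·S=37.5000
Node (0,0) S=142.0000: V=(p*·3.8027+(1−p*)·24.9211)/1.24=6.2205; Δ=(3.8027−24.9211)/(190.2800−113.6000)=-0.2754; B=V−Δ·S=45.3287
Self-financing check: at every node Δ·S+B equals the discounted successor values.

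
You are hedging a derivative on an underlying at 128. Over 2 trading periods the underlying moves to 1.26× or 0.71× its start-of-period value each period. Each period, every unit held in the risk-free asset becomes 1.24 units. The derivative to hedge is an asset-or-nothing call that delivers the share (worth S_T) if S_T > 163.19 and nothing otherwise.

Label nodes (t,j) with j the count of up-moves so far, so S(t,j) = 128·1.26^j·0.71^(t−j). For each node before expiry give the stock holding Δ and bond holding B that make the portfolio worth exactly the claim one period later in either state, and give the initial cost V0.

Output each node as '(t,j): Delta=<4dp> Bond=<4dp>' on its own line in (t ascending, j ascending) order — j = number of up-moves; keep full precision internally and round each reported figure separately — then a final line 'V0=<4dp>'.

Risk-neutral probability p* = (R−d)/(u−d) = (1.24−0.71)/(1.26−0.71) = 0.9636.
At expiry t=2: V(2,0)=0.0000, V(2,1)=0.0000, V(2,2)=203.2128
  t=1,j=0: stock 90.8800 → up 114.5088 (V=0.0000), down 64.5248 (V=0.0000). Price 0.0000; hedge Δ=0.0000, bond B=0.0000.
  t=1,j=1: stock 161.2800 → up 203.2128 (V=203.2128), down 114.5088 (V=0.0000). Price 157.9220; hedge Δ=2.2909, bond B=-211.5558.
  t=0,j=0: stock 128.0000 → up 161.2800 (V=157.9220), down 90.8800 (V=0.0000). Price 122.7253; hedge Δ=2.2432, bond B=-164.4056.
The time-0 hedge costs 122.7253, which is the no-arbitrage price.

(0,0): Delta=2.2432 Bond=-164.4056
(1,0): Delta=0.0000 Bond=0.0000
(1,1): Delta=2.2909 Bond=-211.5558
V0=122.7253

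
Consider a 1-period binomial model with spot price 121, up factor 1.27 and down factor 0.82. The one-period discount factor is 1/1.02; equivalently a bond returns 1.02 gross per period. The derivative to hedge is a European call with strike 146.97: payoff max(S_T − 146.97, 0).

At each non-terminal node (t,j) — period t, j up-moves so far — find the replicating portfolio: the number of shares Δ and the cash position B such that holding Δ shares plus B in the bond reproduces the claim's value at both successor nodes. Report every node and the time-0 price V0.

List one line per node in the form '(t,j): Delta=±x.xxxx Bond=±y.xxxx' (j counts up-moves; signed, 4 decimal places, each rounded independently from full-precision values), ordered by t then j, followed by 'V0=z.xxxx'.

Risk-neutral probability p* = (R−d)/(u−d) = (1.02−0.82)/(1.27−0.82) = 0.4444.
At expiry t=1: V(1,0)=0.0000, V(1,1)=6.7000
(0,0): S=121.0000. Δ = (V_up−V_dn)/(S_up−S_dn) = (6.7000−0.0000)/(153.6700−99.2200) = 0.1230. V = [p*·6.7000 + (1−p*)·0.0000]/1.02 = 2.9194. B = V − Δ·S = -11.9695.
Root portfolio cost Δ·121+B reproduces V0=2.9194.

(0,0): Delta=0.1230 Bond=-11.9695
V0=2.9194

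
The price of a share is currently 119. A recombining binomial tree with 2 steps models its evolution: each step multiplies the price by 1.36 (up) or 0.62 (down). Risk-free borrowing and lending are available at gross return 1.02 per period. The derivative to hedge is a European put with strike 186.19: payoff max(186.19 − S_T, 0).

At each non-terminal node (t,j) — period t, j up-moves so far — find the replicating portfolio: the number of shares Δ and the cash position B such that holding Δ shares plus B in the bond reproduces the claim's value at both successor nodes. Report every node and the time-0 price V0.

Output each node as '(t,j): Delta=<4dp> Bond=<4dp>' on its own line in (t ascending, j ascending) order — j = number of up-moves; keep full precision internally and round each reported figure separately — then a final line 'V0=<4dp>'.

Risk-neutral probability p* = (R−d)/(u−d) = (1.02−0.62)/(1.36−0.62) = 0.5405.
Payoff layer (t=2): V(2,0)=140.4464, V(2,1)=85.8492, V(2,2)=0.0000
Node (1,0) S=73.7800: V=(p*·85.8492+(1−p*)·140.4464)/1.02=108.7592; Δ=(85.8492−140.4464)/(100.3408−45.7436)=-1.0000; B=V−Δ·S=182.5392
Node (1,1) S=161.8400: V=(p*·0.0000+(1−p*)·85.8492)/1.02=38.6708; Δ=(0.0000−85.8492)/(220.1024−100.3408)=-0.7168; B=V−Δ·S=154.6832
Node (0,0) S=119.0000: V=(p*·38.6708+(1−p*)·108.7592)/1.02=69.4839; Δ=(38.6708−108.7592)/(161.8400−73.7800)=-0.7959; B=V−Δ·S=164.1980
The time-0 hedge costs 69.4839, which is the no-arbitrage price.

(0,0): Delta=-0.7959 Bond=164.1980
(1,0): Delta=-1.0000 Bond=182.5392
(1,1): Delta=-0.7168 Bond=154.6832
V0=69.4839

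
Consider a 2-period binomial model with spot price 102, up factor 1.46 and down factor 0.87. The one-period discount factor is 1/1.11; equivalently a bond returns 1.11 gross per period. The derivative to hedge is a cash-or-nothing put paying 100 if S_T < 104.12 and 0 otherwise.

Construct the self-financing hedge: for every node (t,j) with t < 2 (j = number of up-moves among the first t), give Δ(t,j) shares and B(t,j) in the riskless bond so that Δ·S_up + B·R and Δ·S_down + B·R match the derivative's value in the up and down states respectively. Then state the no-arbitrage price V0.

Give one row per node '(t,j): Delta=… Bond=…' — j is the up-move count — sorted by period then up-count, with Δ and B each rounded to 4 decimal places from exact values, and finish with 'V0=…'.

Since d<R<u, set p* = (R−d)/(u−d) = 0.4068; price each node as the discounted p*-expectation of its children.
At expiry t=2: V(2,0)=100.0000, V(2,1)=0.0000, V(2,2)=0.0000
(1,0): S=88.7400. Δ = (V_up−V_dn)/(S_up−S_dn) = (0.0000−100.0000)/(129.5604−77.2038) = -1.9100. V = [p*·0.0000 + (1−p*)·100.0000]/1.11 = 53.4433. B = V − Δ·S = 222.9348.
(1,1): S=148.9200. Δ = (V_up−V_dn)/(S_up−S_dn) = (0.0000−0.0000)/(217.4232−129.5604) = 0.0000. V = [p*·0.0000 + (1−p*)·0.0000]/1.11 = 0.0000. B = V − Δ·S = 0.0000.
(0,0): S=102.0000. Δ = (V_up−V_dn)/(S_up−S_dn) = (0.0000−53.4433)/(148.9200−88.7400) = -0.8881. V = [p*·0.0000 + (1−p*)·53.4433]/1.11 = 28.5618. B = V − Δ·S = 119.1437.
Each (Δ,B) replicates both successor values, so the strategy is self-financing and V0 is arbitrage-free.

(0,0): Delta=-0.8881 Bond=119.1437
(1,0): Delta=-1.9100 Bond=222.9348
(1,1): Delta=0.0000 Bond=0.0000
V0=28.5618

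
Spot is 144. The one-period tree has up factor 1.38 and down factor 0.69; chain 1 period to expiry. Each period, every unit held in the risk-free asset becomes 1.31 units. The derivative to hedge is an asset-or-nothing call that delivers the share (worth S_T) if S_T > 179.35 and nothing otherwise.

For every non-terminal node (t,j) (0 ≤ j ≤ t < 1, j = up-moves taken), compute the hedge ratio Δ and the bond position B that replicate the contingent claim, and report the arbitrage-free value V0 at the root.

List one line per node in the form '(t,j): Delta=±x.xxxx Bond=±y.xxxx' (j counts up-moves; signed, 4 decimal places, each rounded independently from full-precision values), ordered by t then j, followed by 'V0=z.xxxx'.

The replicating-portfolio and risk-neutral prices coincide; use p* = (1.31−0.69)/(1.38−0.69) = 0.8986 for the latter.
At expiry t=1: V(1,0)=0.0000, V(1,1)=198.7200
(0,0): S=144.0000. Δ = (V_up−V_dn)/(S_up−S_dn) = (198.7200−0.0000)/(198.7200−99.3600) = 2.0000. V = [p*·198.7200 + (1−p*)·0.0000]/1.31 = 136.3053. B = V − Δ·S = -151.6947.
Check: Δ(0,0)·S0 + B(0,0) = 136.3053 = V0.

(0,0): Delta=2.0000 Bond=-151.6947
V0=136.3053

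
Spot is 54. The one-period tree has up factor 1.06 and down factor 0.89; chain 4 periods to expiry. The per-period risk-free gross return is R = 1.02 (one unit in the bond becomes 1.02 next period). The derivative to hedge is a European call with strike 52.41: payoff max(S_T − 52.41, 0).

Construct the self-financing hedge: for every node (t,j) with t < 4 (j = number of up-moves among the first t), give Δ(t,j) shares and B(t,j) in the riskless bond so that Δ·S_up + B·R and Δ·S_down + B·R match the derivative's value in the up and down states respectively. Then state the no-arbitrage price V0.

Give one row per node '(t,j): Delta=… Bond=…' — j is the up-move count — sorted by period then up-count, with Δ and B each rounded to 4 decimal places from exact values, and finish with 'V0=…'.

(0,0): Delta=0.7065 Bond=-31.2953
(1,0): Delta=0.3323 Bond=-13.9347
(1,1): Delta=0.8032 Bond=-37.4555
(2,0): Delta=0.0000 Bond=0.0000
(2,1): Delta=0.4181 Bond=-18.5867
(2,2): Delta=0.9027 Bond=-44.2409
(3,0): Delta=0.0000 Bond=0.0000
(3,1): Delta=0.0000 Bond=0.0000
(3,2): Delta=0.5262 Bond=-24.7918
(3,3): Delta=1.0000 Bond=-51.3824
V0=6.8582

No-arbitrage ⇒ martingale measure with p* = (R−d)/(u−d) = 0.7647.
At expiry t=4: V(4,0)=0.0000, V(4,1)=0.0000, V(4,2)=0.0000, V(4,3)=4.8302, V(4,4)=15.7638
(3,0): S=38.0683. Δ = (V_up−V_dn)/(S_up−S_dn) = (0.0000−0.0000)/(40.3524−33.8808) = 0.0000. V = [p*·0.0000 + (1−p*)·0.0000]/1.02 = 0.0000. B = V − Δ·S = 0.0000.
(3,1): S=45.3398. Δ = (V_up−V_dn)/(S_up−S_dn) = (0.0000−0.0000)/(48.0602−40.3524) = 0.0000. V = [p*·0.0000 + (1−p*)·0.0000]/1.02 = 0.0000. B = V − Δ·S = 0.0000.
(3,2): S=54.0002. Δ = (V_up−V_dn)/(S_up−S_dn) = (4.8302−0.0000)/(57.2402−48.0602) = 0.5262. V = [p*·4.8302 + (1−p*)·0.0000]/1.02 = 3.6213. B = V − Δ·S = -24.7918.
(3,3): S=64.3149. Δ = (V_up−V_dn)/(S_up−S_dn) = (15.7638−4.8302)/(68.1738−57.2402) = 1.0000. V = [p*·15.7638 + (1−p*)·4.8302]/1.02 = 12.9325. B = V − Δ·S = -51.3824.
(2,0): S=42.7734. Δ = (V_up−V_dn)/(S_up−S_dn) = (0.0000−0.0000)/(45.3398−38.0683) = 0.0000. V = [p*·0.0000 + (1−p*)·0.0000]/1.02 = 0.0000. B = V − Δ·S = 0.0000.
(2,1): S=50.9436. Δ = (V_up−V_dn)/(S_up−S_dn) = (3.6213−0.0000)/(54.0002−45.3398) = 0.4181. V = [p*·3.6213 + (1−p*)·0.0000]/1.02 = 2.7149. B = V − Δ·S = -18.5867.
(2,2): S=60.6744. Δ = (V_up−V_dn)/(S_up−S_dn) = (12.9325−3.6213)/(64.3149−54.0002) = 0.9027. V = [p*·12.9325 + (1−p*)·3.6213]/1.02 = 10.5310. B = V − Δ·S = -44.2409.
(1,0): S=48.0600. Δ = (V_up−V_dn)/(S_up−S_dn) = (2.7149−0.0000)/(50.9436−42.7734) = 0.3323. V = [p*·2.7149 + (1−p*)·0.0000]/1.02 = 2.0354. B = V − Δ·S = -13.9347.
(1,1): S=57.2400. Δ = (V_up−V_dn)/(S_up−S_dn) = (10.5310−2.7149)/(60.6744−50.9436) = 0.8032. V = [p*·10.5310 + (1−p*)·2.7149]/1.02 = 8.5215. B = V − Δ·S = -37.4555.
(0,0): S=54.0000. Δ = (V_up−V_dn)/(S_up−S_dn) = (8.5215−2.0354)/(57.2400−48.0600) = 0.7065. V = [p*·8.5215 + (1−p*)·2.0354]/1.02 = 6.8582. B = V − Δ·S = -31.2953.
Check: Δ(0,0)·S0 + B(0,0) = 6.8582 = V0.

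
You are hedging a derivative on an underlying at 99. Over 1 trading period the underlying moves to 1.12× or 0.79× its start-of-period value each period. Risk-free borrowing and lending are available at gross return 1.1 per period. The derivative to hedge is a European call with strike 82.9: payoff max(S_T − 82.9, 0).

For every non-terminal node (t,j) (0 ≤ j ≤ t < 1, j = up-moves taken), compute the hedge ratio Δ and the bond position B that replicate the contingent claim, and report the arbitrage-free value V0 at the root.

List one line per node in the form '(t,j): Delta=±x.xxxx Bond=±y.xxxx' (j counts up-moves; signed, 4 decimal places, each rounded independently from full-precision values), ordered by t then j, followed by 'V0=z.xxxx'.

(0,0): Delta=0.8564 Bond=-60.8931
V0=23.8948

The replicating-portfolio and risk-neutral prices coincide; use p* = (1.1−0.79)/(1.12−0.79) = 0.9394 for the latter.
At expiry t=1: V(1,0)=0.0000, V(1,1)=27.9800
(0,0): S=99.0000. Δ = (V_up−V_dn)/(S_up−S_dn) = (27.9800−0.0000)/(110.8800−78.2100) = 0.8564. V = [p*·27.9800 + (1−p*)·0.0000]/1.1 = 23.8948. B = V − Δ·S = -60.8931.
Self-financing check: at every node Δ·S+B equals the discounted successor values.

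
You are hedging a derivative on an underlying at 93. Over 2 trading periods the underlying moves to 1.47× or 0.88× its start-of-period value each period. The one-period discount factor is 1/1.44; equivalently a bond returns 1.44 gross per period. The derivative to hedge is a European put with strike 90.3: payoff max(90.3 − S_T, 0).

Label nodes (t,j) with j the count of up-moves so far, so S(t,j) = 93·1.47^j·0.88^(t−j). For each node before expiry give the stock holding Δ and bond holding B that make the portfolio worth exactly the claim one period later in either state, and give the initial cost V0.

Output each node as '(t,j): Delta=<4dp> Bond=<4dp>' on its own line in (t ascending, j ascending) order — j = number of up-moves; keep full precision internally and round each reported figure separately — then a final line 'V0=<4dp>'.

(0,0): Delta=-0.0118 Bond=1.1169
(1,0): Delta=-0.3786 Bond=31.6299
(1,1): Delta=0.0000 Bond=0.0000
V0=0.0228

Risk-neutral probability p* = (R−d)/(u−d) = (1.44−0.88)/(1.47−0.88) = 0.9492.
Terminal payoffs: V(2,0)=18.2808, V(2,1)=0.0000, V(2,2)=0.0000
  t=1,j=0: stock 81.8400 → up 120.3048 (V=0.0000), down 72.0192 (V=18.2808). Price 0.6455; hedge Δ=-0.3786, bond B=31.6299.
  t=1,j=1: stock 136.7100 → up 200.9637 (V=0.0000), down 120.3048 (V=0.0000). Price 0.0000; hedge Δ=0.0000, bond B=0.0000.
  t=0,j=0: stock 93.0000 → up 136.7100 (V=0.0000), down 81.8400 (V=0.6455). Price 0.0228; hedge Δ=-0.0118, bond B=1.1169.
Self-financing check: at every node Δ·S+B equals the discounted successor values.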